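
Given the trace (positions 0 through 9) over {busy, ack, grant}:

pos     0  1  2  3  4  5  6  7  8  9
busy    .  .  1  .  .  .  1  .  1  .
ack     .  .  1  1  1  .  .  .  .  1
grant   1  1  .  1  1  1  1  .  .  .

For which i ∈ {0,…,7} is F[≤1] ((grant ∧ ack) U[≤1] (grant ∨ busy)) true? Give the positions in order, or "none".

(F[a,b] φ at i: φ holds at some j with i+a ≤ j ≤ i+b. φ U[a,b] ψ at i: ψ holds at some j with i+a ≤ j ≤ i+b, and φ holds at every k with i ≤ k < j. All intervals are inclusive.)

Evaluate at each i in [0,7]:
  i=0: ✓ (witness j=0)
  i=1: ✓ (witness j=1)
  i=2: ✓ (witness j=2)
  i=3: ✓ (witness j=3)
  i=4: ✓ (witness j=4)
  i=5: ✓ (witness j=5)
  i=6: ✓ (witness j=6)
  i=7: ✓ (witness j=8)

0, 1, 2, 3, 4, 5, 6, 7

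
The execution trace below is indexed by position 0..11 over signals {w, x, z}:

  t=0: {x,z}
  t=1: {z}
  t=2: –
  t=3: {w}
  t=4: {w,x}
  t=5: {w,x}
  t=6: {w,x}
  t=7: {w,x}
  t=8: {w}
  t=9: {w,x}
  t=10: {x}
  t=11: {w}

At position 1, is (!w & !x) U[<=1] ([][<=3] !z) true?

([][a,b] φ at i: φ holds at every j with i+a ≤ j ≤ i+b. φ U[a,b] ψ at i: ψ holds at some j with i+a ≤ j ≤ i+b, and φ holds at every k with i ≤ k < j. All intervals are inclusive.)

Yes

Need some j in [1,2] with [][<=3] !z, and (!w & !x) at every k in [1,j-1].
  j=1: [][<=3] !z — fails at 1.
  j=2: [][<=3] !z holds; (!w & !x) holds at every k in [1,1] → satisfied.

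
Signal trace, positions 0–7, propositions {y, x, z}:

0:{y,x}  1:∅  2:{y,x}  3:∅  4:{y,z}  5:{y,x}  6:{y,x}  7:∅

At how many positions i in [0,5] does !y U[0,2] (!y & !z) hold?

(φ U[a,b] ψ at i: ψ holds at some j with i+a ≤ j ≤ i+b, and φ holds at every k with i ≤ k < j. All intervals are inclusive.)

2

Evaluate at each i in [0,5]:
  i=0: ✗ (lhs fails at k=0 before rhs at j=1)
  i=1: ✓ (rhs at j=1)
  i=2: ✗ (lhs fails at k=2 before rhs at j=3)
  i=3: ✓ (rhs at j=3)
  i=4: ✗ (no rhs in [4,6])
  i=5: ✗ (lhs fails at k=5 before rhs at j=7)
Positions where it holds: {1, 3} → 2.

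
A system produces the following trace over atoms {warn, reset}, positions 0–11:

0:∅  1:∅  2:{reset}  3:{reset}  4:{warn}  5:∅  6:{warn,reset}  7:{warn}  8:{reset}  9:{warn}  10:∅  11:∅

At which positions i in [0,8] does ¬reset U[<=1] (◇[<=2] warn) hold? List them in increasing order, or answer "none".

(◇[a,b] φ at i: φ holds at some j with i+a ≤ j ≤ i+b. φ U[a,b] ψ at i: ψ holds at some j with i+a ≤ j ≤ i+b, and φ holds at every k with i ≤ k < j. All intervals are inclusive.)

Evaluate at each i in [0,8]:
  i=0: ✗ (no rhs in [0,1])
  i=1: ✓ (rhs at j=2; lhs holds on [1,1])
  i=2: ✓ (rhs at j=2)
  i=3: ✓ (rhs at j=3)
  i=4: ✓ (rhs at j=4)
  i=5: ✓ (rhs at j=5)
  i=6: ✓ (rhs at j=6)
  i=7: ✓ (rhs at j=7)
  i=8: ✓ (rhs at j=8)

1, 2, 3, 4, 5, 6, 7, 8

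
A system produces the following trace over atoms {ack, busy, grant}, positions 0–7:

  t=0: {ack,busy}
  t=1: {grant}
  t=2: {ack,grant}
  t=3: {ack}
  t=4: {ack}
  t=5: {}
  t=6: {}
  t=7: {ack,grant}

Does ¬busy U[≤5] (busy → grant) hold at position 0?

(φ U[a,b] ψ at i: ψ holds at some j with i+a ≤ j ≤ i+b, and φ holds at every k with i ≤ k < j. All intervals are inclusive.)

Need some j in [0,5] with (busy → grant), and ¬busy at every k in [0,j-1].
  j=0: (busy → grant) false.
  j=1: (busy → grant) holds, but ¬busy fails at k=0 → not this j.
  j=2: (busy → grant) holds, but ¬busy fails at k=0 → not this j.
  j=3: (busy → grant) holds, but ¬busy fails at k=0 → not this j.
  j=4: (busy → grant) holds, but ¬busy fails at k=0 → not this j.
  j=5: (busy → grant) holds, but ¬busy fails at k=0 → not this j.
No j in the window works → until fails.

Does not hold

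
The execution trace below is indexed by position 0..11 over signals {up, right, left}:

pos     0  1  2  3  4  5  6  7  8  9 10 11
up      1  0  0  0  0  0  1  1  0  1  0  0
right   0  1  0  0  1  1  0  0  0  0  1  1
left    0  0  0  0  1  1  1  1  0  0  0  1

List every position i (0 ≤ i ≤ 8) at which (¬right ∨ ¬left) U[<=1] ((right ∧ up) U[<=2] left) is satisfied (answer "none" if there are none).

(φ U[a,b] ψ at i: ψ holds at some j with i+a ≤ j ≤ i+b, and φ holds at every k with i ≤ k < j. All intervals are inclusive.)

Evaluate at each i in [0,8]:
  i=0: ✗ (no rhs in [0,1])
  i=1: ✗ (no rhs in [1,2])
  i=2: ✗ (no rhs in [2,3])
  i=3: ✓ (rhs at j=4; lhs holds on [3,3])
  i=4: ✓ (rhs at j=4)
  i=5: ✓ (rhs at j=5)
  i=6: ✓ (rhs at j=6)
  i=7: ✓ (rhs at j=7)
  i=8: ✗ (no rhs in [8,9])

3, 4, 5, 6, 7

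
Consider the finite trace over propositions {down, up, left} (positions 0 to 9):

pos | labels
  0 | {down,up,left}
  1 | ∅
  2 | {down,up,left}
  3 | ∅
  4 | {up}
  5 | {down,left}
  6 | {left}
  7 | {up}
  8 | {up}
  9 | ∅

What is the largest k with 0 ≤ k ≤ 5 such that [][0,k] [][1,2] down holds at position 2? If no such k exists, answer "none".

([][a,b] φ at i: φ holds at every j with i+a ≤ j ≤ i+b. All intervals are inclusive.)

none

[][1,2] down must hold from j=2 onward; find where it first fails.
  j=2: fails → no k works.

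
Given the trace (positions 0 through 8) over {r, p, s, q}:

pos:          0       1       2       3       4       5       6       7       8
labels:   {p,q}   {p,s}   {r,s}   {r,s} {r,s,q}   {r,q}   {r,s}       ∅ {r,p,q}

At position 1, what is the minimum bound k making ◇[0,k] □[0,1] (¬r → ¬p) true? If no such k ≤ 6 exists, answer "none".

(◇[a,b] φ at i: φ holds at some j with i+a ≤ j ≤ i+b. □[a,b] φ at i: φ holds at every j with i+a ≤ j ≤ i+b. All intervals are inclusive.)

1

Scan j = 1,2,… for □[0,1] (¬r → ¬p):
  j=1: fails
  j=2: holds
First hit at j=2, so smallest k = 2-1 = 1.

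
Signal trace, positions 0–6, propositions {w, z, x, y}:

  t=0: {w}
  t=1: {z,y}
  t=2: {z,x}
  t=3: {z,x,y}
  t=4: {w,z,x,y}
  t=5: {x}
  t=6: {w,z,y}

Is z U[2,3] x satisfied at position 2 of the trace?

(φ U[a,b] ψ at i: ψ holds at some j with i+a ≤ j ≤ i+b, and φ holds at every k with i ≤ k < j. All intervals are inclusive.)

Yes

Need some j in [4,5] with x, and z at every k in [2,j-1].
  j=4: x holds; z holds at every k in [2,3] → satisfied.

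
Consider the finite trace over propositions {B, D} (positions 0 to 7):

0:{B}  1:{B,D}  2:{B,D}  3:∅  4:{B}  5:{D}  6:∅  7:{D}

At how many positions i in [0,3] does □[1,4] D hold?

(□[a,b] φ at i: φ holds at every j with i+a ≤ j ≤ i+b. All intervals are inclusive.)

Evaluate at each i in [0,3]:
  i=0: ✗ (fails at j=3)
  i=1: ✗ (fails at j=3)
  i=2: ✗ (fails at j=3)
  i=3: ✗ (fails at j=4)
Positions where it holds: {} → 0.

0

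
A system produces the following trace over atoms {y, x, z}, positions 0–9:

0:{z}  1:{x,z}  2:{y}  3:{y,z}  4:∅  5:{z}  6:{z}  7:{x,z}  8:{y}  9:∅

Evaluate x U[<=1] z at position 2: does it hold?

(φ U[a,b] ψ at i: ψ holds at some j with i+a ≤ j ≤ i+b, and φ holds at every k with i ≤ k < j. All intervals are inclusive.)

No

Need some j in [2,3] with z, and x at every k in [2,j-1].
  j=2: z false.
  j=3: z holds, but x fails at k=2 → not this j.
No j in the window works → until fails.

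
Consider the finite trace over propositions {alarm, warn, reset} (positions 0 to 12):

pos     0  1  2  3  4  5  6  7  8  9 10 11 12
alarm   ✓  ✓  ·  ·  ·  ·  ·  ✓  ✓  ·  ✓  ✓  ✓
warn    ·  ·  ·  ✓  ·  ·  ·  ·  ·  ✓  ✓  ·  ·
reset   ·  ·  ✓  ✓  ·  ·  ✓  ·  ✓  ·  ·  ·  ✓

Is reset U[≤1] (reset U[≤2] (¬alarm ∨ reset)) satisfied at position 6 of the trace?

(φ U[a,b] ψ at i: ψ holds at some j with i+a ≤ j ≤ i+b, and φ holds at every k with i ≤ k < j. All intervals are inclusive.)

Need some j in [6,7] with (reset U[≤2] (¬alarm ∨ reset)), and reset at every k in [6,j-1].
  j=6: (reset U[≤2] (¬alarm ∨ reset)) holds; no prefix to check → satisfied.

Holds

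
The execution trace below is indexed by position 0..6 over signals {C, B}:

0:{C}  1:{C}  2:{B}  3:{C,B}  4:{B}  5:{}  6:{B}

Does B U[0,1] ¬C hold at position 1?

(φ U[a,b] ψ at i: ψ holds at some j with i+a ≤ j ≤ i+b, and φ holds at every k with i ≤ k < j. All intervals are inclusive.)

Need some j in [1,2] with ¬C, and B at every k in [1,j-1].
  j=1: ¬C false.
  j=2: ¬C holds, but B fails at k=1 → not this j.
No j in the window works → until fails.

Does not hold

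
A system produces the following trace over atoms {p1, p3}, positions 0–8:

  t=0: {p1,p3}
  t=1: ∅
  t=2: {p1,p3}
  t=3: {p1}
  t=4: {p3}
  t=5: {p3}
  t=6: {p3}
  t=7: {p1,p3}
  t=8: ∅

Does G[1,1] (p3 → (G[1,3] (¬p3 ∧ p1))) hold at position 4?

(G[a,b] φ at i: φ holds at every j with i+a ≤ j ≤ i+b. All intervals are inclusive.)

Check (p3 → (G[1,3] (¬p3 ∧ p1))) at every j in [5,5]:
  j=5: antecedent true; consequent fails at 6 → ✗
Fails at j=5 → formula fails.

No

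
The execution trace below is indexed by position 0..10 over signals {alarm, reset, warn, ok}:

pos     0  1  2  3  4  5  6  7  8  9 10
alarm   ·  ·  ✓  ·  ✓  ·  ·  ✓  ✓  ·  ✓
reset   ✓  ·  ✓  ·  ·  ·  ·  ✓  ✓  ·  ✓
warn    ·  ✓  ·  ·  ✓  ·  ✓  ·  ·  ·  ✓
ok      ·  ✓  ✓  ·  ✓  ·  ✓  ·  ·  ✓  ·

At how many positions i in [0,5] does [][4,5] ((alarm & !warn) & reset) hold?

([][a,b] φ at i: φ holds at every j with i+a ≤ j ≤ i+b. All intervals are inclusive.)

1

Evaluate at each i in [0,5]:
  i=0: ✗ (fails at j=4)
  i=1: ✗ (fails at j=5)
  i=2: ✗ (fails at j=6)
  i=3: ✓ (all of [7,8])
  i=4: ✗ (fails at j=9)
  i=5: ✗ (fails at j=9)
Positions where it holds: {3} → 1.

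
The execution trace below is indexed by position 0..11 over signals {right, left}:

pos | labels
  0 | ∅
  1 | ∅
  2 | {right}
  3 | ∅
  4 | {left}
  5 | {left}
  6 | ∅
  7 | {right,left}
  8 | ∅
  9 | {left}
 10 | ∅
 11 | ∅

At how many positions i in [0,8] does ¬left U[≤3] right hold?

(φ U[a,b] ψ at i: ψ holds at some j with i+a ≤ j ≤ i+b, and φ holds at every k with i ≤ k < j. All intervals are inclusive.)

5

Evaluate at each i in [0,8]:
  i=0: ✓ (rhs at j=2; lhs holds on [0,1])
  i=1: ✓ (rhs at j=2; lhs holds on [1,1])
  i=2: ✓ (rhs at j=2)
  i=3: ✗ (no rhs in [3,6])
  i=4: ✗ (lhs fails at k=4 before rhs at j=7)
  i=5: ✗ (lhs fails at k=5 before rhs at j=7)
  i=6: ✓ (rhs at j=7; lhs holds on [6,6])
  i=7: ✓ (rhs at j=7)
  i=8: ✗ (no rhs in [8,11])
Positions where it holds: {0, 1, 2, 6, 7} → 5.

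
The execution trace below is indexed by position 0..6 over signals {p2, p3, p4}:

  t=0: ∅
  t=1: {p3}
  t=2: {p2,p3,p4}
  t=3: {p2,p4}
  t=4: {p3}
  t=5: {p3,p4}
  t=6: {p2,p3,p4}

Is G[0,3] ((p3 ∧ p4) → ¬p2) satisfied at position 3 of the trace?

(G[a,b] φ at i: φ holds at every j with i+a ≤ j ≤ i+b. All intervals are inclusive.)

False

Check ((p3 ∧ p4) → ¬p2) at every j in [3,6]:
  j=3: antecedent false → ✓
  j=4: antecedent false → ✓
  j=5: antecedent true; consequent true → ✓
  j=6: antecedent true; consequent false → ✗
Fails at j=6 → formula fails.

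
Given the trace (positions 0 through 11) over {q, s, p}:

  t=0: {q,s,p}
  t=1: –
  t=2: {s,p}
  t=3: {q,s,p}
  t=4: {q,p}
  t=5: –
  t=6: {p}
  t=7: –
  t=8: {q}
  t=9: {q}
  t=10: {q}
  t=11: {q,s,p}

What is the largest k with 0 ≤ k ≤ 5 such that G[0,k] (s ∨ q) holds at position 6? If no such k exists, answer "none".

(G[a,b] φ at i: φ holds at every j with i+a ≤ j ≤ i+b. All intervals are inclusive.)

none

(s ∨ q) must hold from j=6 onward; find where it first fails.
  j=6: fails → no k works.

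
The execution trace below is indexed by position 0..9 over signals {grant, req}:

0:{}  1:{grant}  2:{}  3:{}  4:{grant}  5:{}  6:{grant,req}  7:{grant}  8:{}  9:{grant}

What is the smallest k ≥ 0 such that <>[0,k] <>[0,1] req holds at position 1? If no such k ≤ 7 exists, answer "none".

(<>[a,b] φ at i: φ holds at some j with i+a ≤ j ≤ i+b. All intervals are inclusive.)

Scan j = 1,2,… for <>[0,1] req:
  j=1: fails
  j=2: fails
  j=3: fails
  j=4: fails
  j=5: holds
First hit at j=5, so smallest k = 5-1 = 4.

4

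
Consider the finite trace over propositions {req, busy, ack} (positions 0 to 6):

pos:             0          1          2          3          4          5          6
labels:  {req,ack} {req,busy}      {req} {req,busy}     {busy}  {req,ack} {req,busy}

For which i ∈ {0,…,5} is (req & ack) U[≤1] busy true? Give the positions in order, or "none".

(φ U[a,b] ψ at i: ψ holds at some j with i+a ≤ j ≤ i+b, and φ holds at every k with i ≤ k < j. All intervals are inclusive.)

Evaluate at each i in [0,5]:
  i=0: ✓ (rhs at j=1; lhs holds on [0,0])
  i=1: ✓ (rhs at j=1)
  i=2: ✗ (lhs fails at k=2 before rhs at j=3)
  i=3: ✓ (rhs at j=3)
  i=4: ✓ (rhs at j=4)
  i=5: ✓ (rhs at j=6; lhs holds on [5,5])

0, 1, 3, 4, 5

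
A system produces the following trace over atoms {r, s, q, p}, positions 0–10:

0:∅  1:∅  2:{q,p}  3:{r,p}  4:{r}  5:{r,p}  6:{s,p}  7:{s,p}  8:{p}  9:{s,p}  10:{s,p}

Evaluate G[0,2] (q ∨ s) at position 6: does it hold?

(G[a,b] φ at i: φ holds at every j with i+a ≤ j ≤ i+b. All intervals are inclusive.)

Check (q ∨ s) at every j in [6,8]:
  j=6: true
  j=7: true
  j=8: false
Fails at j=8 → formula fails.

Does not hold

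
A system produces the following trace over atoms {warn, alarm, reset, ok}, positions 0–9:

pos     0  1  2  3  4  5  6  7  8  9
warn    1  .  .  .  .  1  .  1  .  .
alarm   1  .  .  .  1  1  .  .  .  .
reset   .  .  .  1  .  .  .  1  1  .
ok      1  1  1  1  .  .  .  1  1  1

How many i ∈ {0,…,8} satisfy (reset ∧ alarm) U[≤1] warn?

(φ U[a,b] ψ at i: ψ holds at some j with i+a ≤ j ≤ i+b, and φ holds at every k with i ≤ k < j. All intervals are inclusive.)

Evaluate at each i in [0,8]:
  i=0: ✓ (rhs at j=0)
  i=1: ✗ (no rhs in [1,2])
  i=2: ✗ (no rhs in [2,3])
  i=3: ✗ (no rhs in [3,4])
  i=4: ✗ (lhs fails at k=4 before rhs at j=5)
  i=5: ✓ (rhs at j=5)
  i=6: ✗ (lhs fails at k=6 before rhs at j=7)
  i=7: ✓ (rhs at j=7)
  i=8: ✗ (no rhs in [8,9])
Positions where it holds: {0, 5, 7} → 3.

3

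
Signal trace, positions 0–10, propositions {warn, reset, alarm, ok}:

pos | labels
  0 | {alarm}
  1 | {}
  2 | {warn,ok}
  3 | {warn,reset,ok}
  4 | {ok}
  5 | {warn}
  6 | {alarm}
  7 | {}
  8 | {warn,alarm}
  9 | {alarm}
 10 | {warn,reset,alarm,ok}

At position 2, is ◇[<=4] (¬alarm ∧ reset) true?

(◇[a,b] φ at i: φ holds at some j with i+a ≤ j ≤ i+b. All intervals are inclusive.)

True

Check (¬alarm ∧ reset) at each j in [2,6]:
  j=2: false
  j=3: true
  j=4: false
  j=5: false
  j=6: false
Found at j=3 → formula holds.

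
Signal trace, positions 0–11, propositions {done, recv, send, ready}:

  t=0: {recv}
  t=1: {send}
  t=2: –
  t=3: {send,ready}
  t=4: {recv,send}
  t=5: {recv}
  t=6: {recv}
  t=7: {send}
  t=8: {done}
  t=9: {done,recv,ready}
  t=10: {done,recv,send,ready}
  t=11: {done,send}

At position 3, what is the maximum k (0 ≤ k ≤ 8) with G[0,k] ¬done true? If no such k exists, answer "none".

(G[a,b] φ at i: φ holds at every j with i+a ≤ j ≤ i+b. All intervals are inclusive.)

4

¬done must hold from j=3 onward; find where it first fails.
  j=3: holds
  j=4: holds
  j=5: holds
  j=6: holds
  j=7: holds
  j=8: fails
Holds on [3,7], so largest k = 4.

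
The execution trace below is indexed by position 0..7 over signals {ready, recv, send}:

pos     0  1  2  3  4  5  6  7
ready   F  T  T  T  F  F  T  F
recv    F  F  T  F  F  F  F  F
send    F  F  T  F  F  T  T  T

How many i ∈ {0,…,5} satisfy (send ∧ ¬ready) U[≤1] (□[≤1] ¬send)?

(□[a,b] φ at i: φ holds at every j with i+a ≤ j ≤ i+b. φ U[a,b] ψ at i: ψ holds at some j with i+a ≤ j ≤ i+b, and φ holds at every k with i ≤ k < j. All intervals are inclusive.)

2

Evaluate at each i in [0,5]:
  i=0: ✓ (rhs at j=0)
  i=1: ✗ (no rhs in [1,2])
  i=2: ✗ (lhs fails at k=2 before rhs at j=3)
  i=3: ✓ (rhs at j=3)
  i=4: ✗ (no rhs in [4,5])
  i=5: ✗ (no rhs in [5,6])
Positions where it holds: {0, 3} → 2.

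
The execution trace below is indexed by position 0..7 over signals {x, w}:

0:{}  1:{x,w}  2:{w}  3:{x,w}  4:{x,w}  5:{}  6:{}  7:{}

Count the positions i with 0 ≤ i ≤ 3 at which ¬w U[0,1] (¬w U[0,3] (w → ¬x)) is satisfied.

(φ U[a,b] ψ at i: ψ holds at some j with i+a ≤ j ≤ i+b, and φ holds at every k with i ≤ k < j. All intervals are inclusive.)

Evaluate at each i in [0,3]:
  i=0: ✓ (rhs at j=0)
  i=1: ✗ (lhs fails at k=1 before rhs at j=2)
  i=2: ✓ (rhs at j=2)
  i=3: ✗ (no rhs in [3,4])
Positions where it holds: {0, 2} → 2.

2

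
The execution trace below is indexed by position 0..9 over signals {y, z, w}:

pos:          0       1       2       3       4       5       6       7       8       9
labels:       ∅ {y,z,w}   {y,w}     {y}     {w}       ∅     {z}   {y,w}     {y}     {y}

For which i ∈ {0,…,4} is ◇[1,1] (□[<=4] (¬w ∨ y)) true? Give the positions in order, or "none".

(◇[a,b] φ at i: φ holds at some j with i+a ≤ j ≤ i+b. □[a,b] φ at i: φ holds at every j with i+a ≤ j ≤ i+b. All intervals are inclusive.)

Evaluate at each i in [0,4]:
  i=0: ✗ (none in [1,1])
  i=1: ✗ (none in [2,2])
  i=2: ✗ (none in [3,3])
  i=3: ✗ (none in [4,4])
  i=4: ✓ (witness j=5)

4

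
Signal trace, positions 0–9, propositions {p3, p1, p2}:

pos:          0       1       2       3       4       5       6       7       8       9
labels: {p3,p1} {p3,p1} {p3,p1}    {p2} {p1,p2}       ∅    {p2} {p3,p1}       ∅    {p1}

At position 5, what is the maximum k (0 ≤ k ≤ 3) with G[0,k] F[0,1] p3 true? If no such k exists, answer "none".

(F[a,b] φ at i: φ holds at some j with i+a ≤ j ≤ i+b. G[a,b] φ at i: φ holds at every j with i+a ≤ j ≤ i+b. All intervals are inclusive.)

none

F[0,1] p3 must hold from j=5 onward; find where it first fails.
  j=5: fails → no k works.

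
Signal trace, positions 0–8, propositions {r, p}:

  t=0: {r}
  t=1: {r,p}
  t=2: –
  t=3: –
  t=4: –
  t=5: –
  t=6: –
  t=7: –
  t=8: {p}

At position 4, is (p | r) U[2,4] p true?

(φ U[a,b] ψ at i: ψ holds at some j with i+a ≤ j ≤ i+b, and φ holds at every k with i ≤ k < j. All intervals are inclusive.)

Does not hold

Need some j in [6,8] with p, and (p | r) at every k in [4,j-1].
  j=6: p false.
  j=7: p false.
  j=8: p holds, but (p | r) fails at k=4 → not this j.
No j in the window works → until fails.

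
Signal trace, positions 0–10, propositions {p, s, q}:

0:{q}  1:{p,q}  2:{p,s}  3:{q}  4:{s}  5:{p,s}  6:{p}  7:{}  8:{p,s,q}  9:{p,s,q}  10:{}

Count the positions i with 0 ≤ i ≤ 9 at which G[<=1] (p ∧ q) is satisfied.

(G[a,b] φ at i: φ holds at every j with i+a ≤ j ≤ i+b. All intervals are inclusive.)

Evaluate at each i in [0,9]:
  i=0: ✗ (fails at j=0)
  i=1: ✗ (fails at j=2)
  i=2: ✗ (fails at j=2)
  i=3: ✗ (fails at j=3)
  i=4: ✗ (fails at j=4)
  i=5: ✗ (fails at j=5)
  i=6: ✗ (fails at j=6)
  i=7: ✗ (fails at j=7)
  i=8: ✓ (all of [8,9])
  i=9: ✗ (fails at j=10)
Positions where it holds: {8} → 1.

1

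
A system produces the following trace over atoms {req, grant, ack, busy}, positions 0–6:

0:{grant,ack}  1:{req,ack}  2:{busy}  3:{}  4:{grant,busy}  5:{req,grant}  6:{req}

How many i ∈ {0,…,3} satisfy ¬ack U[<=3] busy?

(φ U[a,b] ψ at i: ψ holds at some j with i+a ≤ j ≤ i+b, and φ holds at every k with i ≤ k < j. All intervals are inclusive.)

Evaluate at each i in [0,3]:
  i=0: ✗ (lhs fails at k=0 before rhs at j=2)
  i=1: ✗ (lhs fails at k=1 before rhs at j=2)
  i=2: ✓ (rhs at j=2)
  i=3: ✓ (rhs at j=4; lhs holds on [3,3])
Positions where it holds: {2, 3} → 2.

2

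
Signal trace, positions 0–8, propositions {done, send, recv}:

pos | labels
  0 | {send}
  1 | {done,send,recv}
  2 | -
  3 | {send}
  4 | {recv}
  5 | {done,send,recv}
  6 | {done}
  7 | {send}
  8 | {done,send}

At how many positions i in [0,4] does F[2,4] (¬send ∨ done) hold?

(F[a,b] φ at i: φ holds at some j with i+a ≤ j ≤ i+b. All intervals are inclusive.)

Evaluate at each i in [0,4]:
  i=0: ✓ (witness j=2)
  i=1: ✓ (witness j=4)
  i=2: ✓ (witness j=4)
  i=3: ✓ (witness j=5)
  i=4: ✓ (witness j=6)
Positions where it holds: {0, 1, 2, 3, 4} → 5.

5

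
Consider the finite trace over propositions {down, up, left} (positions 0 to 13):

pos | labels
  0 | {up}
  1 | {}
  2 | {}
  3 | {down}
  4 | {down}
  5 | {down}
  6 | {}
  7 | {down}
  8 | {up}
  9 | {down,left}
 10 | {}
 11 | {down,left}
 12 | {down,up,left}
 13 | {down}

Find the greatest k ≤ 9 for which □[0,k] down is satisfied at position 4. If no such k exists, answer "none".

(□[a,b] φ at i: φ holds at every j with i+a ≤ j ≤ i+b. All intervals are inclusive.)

1

down must hold from j=4 onward; find where it first fails.
  j=4: holds
  j=5: holds
  j=6: fails
Holds on [4,5], so largest k = 1.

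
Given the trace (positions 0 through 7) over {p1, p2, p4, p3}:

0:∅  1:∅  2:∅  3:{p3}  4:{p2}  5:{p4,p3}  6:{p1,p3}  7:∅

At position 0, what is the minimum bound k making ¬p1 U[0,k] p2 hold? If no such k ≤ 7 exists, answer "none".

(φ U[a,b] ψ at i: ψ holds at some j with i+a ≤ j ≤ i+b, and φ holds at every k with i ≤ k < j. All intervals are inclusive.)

4

Need earliest j ≥ 0 with p2, and ¬p1 at every k in [0,j-1].
  j=0: rhs fails.
  j=1: rhs fails.
  j=2: rhs fails.
  j=3: rhs fails.
  j=4: rhs holds; lhs holds on [0,3]. k = 4.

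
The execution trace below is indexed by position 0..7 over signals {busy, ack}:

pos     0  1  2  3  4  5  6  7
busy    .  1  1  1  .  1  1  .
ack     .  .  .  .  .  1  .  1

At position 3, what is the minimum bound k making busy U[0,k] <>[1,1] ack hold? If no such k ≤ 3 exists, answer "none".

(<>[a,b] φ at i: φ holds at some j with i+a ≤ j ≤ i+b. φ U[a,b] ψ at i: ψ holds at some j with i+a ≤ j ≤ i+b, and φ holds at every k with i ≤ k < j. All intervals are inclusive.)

Need earliest j ≥ 3 with <>[1,1] ack, and busy at every k in [3,j-1].
  j=3: rhs fails.
  j=4: rhs holds; lhs holds on [3,3]. k = 1.

1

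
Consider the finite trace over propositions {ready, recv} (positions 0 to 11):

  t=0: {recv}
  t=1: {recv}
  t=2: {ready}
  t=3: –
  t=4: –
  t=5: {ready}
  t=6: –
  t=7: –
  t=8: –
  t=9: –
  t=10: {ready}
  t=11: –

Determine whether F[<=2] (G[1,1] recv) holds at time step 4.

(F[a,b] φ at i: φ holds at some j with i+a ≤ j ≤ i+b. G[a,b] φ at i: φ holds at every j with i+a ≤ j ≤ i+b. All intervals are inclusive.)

Check G[1,1] recv at each j in [4,6]:
  j=4: fails at 5
  j=5: fails at 6
  j=6: fails at 7
No position in the window satisfies it → formula fails.

No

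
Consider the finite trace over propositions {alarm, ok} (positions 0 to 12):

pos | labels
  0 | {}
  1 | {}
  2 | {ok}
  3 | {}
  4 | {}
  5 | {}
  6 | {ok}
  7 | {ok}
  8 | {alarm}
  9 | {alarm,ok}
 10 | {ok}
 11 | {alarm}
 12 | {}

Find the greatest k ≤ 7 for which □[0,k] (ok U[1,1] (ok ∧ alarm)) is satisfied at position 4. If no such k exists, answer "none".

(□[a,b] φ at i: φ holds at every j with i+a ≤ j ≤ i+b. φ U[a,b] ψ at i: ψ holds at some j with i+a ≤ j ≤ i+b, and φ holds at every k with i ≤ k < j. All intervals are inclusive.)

(ok U[1,1] (ok ∧ alarm)) must hold from j=4 onward; find where it first fails.
  j=4: fails → no k works.

none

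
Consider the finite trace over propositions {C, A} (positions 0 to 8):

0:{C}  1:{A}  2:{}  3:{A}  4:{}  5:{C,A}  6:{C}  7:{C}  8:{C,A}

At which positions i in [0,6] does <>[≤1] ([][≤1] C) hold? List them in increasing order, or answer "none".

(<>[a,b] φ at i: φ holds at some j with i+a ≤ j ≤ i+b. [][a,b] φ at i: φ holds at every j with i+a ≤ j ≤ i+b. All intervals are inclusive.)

4, 5, 6

Evaluate at each i in [0,6]:
  i=0: ✗ (none in [0,1])
  i=1: ✗ (none in [1,2])
  i=2: ✗ (none in [2,3])
  i=3: ✗ (none in [3,4])
  i=4: ✓ (witness j=5)
  i=5: ✓ (witness j=5)
  i=6: ✓ (witness j=6)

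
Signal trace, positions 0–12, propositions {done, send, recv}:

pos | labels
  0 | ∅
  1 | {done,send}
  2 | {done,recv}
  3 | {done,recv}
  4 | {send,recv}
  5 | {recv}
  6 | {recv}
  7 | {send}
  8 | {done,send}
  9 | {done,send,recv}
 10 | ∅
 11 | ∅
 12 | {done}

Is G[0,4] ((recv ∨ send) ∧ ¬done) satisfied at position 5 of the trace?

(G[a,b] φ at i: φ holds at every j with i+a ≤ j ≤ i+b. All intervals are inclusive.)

Check ((recv ∨ send) ∧ ¬done) at every j in [5,9]:
  j=5: true
  j=6: true
  j=7: true
  j=8: false
  j=9: false
Fails at j=8 → formula fails.

False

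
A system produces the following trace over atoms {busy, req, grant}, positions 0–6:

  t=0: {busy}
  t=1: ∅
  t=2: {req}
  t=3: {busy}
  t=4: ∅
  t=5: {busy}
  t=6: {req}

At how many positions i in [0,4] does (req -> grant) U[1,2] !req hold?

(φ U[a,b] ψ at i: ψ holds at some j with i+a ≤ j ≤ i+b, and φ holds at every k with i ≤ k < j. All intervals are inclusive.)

Evaluate at each i in [0,4]:
  i=0: ✓ (rhs at j=1; lhs holds on [0,0])
  i=1: ✗ (lhs fails at k=2 before rhs at j=3)
  i=2: ✗ (lhs fails at k=2 before rhs at j=3)
  i=3: ✓ (rhs at j=4; lhs holds on [3,3])
  i=4: ✓ (rhs at j=5; lhs holds on [4,4])
Positions where it holds: {0, 3, 4} → 3.

3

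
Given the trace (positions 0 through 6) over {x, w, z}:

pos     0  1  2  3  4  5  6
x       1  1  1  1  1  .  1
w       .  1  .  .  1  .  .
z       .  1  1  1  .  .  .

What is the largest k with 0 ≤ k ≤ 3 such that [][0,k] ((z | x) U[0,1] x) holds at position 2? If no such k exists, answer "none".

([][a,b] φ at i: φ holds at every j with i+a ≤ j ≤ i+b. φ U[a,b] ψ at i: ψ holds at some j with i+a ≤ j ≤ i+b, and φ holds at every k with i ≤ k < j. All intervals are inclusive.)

2

((z | x) U[0,1] x) must hold from j=2 onward; find where it first fails.
  j=2: holds
  j=3: holds
  j=4: holds
  j=5: fails
Holds on [2,4], so largest k = 2.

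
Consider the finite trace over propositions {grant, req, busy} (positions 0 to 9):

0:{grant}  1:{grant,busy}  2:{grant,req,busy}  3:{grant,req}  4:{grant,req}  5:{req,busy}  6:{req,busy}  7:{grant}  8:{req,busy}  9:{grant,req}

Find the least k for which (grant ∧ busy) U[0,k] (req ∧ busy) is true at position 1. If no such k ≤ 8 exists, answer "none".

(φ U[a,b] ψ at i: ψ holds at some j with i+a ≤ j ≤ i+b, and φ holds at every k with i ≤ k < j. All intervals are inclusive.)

1

Need earliest j ≥ 1 with (req ∧ busy), and (grant ∧ busy) at every k in [1,j-1].
  j=1: rhs fails.
  j=2: rhs holds; lhs holds on [1,1]. k = 1.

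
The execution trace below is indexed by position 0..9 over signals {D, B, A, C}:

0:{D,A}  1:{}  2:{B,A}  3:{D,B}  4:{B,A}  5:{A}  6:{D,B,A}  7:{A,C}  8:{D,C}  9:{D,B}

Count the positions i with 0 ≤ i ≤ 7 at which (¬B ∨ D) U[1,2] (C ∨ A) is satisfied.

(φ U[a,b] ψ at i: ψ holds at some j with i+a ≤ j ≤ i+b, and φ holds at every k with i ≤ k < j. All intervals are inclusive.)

Evaluate at each i in [0,7]:
  i=0: ✓ (rhs at j=2; lhs holds on [0,1])
  i=1: ✓ (rhs at j=2; lhs holds on [1,1])
  i=2: ✗ (lhs fails at k=2 before rhs at j=4)
  i=3: ✓ (rhs at j=4; lhs holds on [3,3])
  i=4: ✗ (lhs fails at k=4 before rhs at j=5)
  i=5: ✓ (rhs at j=6; lhs holds on [5,5])
  i=6: ✓ (rhs at j=7; lhs holds on [6,6])
  i=7: ✓ (rhs at j=8; lhs holds on [7,7])
Positions where it holds: {0, 1, 3, 5, 6, 7} → 6.

6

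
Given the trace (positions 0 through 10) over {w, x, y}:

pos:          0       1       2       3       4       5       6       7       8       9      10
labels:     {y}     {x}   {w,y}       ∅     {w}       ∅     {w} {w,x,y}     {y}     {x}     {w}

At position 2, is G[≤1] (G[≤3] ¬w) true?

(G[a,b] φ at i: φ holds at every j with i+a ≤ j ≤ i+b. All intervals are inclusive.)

Check G[≤3] ¬w at every j in [2,3]:
  j=2: fails at 2
  j=3: fails at 4
Fails at j=2 → formula fails.

Does not hold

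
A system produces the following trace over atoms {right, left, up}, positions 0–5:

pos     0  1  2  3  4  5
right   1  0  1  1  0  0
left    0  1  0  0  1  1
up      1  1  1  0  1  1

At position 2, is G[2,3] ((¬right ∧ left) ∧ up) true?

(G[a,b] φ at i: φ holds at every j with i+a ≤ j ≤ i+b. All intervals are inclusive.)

Check ((¬right ∧ left) ∧ up) at every j in [4,5]:
  j=4: true
  j=5: true
All positions satisfy it → formula holds.

True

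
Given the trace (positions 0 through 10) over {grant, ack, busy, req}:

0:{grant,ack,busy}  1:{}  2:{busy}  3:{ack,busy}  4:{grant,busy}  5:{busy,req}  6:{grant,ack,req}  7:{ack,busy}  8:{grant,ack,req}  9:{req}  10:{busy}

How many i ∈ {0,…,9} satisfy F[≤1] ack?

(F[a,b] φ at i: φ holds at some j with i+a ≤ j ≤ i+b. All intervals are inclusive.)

7

Evaluate at each i in [0,9]:
  i=0: ✓ (witness j=0)
  i=1: ✗ (none in [1,2])
  i=2: ✓ (witness j=3)
  i=3: ✓ (witness j=3)
  i=4: ✗ (none in [4,5])
  i=5: ✓ (witness j=6)
  i=6: ✓ (witness j=6)
  i=7: ✓ (witness j=7)
  i=8: ✓ (witness j=8)
  i=9: ✗ (none in [9,10])
Positions where it holds: {0, 2, 3, 5, 6, 7, 8} → 7.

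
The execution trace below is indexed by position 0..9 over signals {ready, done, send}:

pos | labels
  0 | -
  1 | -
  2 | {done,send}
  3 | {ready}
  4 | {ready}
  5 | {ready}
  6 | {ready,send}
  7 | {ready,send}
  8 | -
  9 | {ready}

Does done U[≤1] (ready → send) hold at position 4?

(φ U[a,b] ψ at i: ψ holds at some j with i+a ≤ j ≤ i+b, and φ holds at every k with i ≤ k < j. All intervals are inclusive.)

No

Need some j in [4,5] with (ready → send), and done at every k in [4,j-1].
  j=4: (ready → send) false.
  j=5: (ready → send) false.
No j in the window works → until fails.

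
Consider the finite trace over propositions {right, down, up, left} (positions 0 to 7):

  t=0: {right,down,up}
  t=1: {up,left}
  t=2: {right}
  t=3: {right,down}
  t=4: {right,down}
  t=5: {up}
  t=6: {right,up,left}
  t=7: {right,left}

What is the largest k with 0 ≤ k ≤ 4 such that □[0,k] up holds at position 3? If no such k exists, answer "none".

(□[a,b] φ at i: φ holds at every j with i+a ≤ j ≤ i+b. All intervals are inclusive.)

up must hold from j=3 onward; find where it first fails.
  j=3: fails → no k works.

none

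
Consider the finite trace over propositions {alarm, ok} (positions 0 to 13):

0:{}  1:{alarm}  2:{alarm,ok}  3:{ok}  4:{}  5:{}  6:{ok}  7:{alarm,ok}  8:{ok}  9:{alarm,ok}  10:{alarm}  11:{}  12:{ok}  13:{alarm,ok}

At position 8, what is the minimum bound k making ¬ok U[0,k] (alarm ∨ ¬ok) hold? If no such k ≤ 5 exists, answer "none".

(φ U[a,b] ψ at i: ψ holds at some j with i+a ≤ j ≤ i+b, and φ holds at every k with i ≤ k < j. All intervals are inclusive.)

Need earliest j ≥ 8 with (alarm ∨ ¬ok), and ¬ok at every k in [8,j-1].
  j=8: rhs fails.
  j=9: rhs holds but lhs fails at k=8.
  j=10: rhs holds but lhs fails at k=8.
  j=11: rhs holds but lhs fails at k=8.
  j=12: rhs fails.
  j=13: rhs holds but lhs fails at k=8.
No witness within the range → none.

none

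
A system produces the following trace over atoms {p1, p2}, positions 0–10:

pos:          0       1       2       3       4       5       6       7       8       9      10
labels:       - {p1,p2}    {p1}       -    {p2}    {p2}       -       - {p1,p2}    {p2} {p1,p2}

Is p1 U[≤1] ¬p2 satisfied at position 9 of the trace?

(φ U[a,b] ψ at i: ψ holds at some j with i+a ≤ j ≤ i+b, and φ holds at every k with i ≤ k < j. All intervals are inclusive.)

Need some j in [9,10] with ¬p2, and p1 at every k in [9,j-1].
  j=9: ¬p2 false.
  j=10: ¬p2 false.
No j in the window works → until fails.

No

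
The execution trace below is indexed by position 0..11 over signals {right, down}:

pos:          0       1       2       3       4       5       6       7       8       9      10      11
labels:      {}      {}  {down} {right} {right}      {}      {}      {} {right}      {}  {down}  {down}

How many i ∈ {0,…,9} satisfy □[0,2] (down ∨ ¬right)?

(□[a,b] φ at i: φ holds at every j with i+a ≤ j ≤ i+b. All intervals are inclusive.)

Evaluate at each i in [0,9]:
  i=0: ✓ (all of [0,2])
  i=1: ✗ (fails at j=3)
  i=2: ✗ (fails at j=3)
  i=3: ✗ (fails at j=3)
  i=4: ✗ (fails at j=4)
  i=5: ✓ (all of [5,7])
  i=6: ✗ (fails at j=8)
  i=7: ✗ (fails at j=8)
  i=8: ✗ (fails at j=8)
  i=9: ✓ (all of [9,11])
Positions where it holds: {0, 5, 9} → 3.

3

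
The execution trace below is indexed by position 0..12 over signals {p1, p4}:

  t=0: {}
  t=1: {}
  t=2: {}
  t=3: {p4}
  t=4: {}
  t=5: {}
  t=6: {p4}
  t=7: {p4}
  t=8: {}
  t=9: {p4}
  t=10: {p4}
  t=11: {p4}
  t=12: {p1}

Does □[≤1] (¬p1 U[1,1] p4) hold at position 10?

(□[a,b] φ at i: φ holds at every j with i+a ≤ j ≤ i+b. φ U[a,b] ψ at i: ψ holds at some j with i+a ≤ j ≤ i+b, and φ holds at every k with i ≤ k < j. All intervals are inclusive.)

Does not hold

Check (¬p1 U[1,1] p4) at every j in [10,11]:
  j=10: holds
  j=11: fails
Fails at j=11 → formula fails.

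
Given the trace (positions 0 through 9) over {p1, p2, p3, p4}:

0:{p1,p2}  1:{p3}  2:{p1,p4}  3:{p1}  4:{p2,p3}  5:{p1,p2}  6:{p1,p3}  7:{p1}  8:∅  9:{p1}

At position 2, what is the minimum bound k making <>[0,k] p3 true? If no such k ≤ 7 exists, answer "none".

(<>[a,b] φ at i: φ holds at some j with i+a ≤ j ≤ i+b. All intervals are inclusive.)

Scan j = 2,3,… for p3:
  j=2: fails
  j=3: fails
  j=4: holds
First hit at j=4, so smallest k = 4-2 = 2.

2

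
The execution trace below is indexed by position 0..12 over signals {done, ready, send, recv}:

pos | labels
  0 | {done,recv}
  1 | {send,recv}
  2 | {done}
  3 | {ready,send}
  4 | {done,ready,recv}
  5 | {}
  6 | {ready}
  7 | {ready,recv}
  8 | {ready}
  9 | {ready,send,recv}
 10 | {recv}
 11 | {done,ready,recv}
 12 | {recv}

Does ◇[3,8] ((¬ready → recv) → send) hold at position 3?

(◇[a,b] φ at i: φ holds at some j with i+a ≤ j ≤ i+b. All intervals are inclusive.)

Check ((¬ready → recv) → send) at each j in [6,11]:
  j=6: false
  j=7: false
  j=8: false
  j=9: true
  j=10: false
  j=11: false
Found at j=9 → formula holds.

Holds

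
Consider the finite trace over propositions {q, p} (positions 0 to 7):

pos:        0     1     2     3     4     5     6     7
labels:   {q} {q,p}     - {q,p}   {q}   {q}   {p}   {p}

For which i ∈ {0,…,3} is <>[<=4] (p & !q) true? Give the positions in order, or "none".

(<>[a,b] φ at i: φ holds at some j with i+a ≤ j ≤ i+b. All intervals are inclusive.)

Evaluate at each i in [0,3]:
  i=0: ✗ (none in [0,4])
  i=1: ✗ (none in [1,5])
  i=2: ✓ (witness j=6)
  i=3: ✓ (witness j=6)

2, 3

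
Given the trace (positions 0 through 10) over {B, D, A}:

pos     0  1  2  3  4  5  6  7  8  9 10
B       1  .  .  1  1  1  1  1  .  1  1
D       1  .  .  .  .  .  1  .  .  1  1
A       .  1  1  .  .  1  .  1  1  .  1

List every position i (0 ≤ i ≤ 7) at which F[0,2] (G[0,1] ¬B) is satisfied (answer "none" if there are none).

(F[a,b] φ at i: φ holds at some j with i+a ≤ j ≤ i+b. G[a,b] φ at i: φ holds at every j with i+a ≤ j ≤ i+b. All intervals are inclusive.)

Evaluate at each i in [0,7]:
  i=0: ✓ (witness j=1)
  i=1: ✓ (witness j=1)
  i=2: ✗ (none in [2,4])
  i=3: ✗ (none in [3,5])
  i=4: ✗ (none in [4,6])
  i=5: ✗ (none in [5,7])
  i=6: ✗ (none in [6,8])
  i=7: ✗ (none in [7,9])

0, 1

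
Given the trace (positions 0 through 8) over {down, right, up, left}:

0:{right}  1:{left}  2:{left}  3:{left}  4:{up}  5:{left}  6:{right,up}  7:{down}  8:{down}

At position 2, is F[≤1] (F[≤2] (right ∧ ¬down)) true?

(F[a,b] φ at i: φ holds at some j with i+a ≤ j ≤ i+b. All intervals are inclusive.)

Check F[≤2] (right ∧ ¬down) at each j in [2,3]:
  j=2: fails (none in [2,4])
  j=3: fails (none in [3,5])
No position in the window satisfies it → formula fails.

No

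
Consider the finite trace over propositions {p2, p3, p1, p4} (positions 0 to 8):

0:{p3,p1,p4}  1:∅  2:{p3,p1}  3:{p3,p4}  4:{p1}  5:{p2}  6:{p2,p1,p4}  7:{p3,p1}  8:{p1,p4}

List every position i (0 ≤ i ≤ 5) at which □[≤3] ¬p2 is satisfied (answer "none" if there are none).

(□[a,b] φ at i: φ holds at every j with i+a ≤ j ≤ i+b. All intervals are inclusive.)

Evaluate at each i in [0,5]:
  i=0: ✓ (all of [0,3])
  i=1: ✓ (all of [1,4])
  i=2: ✗ (fails at j=5)
  i=3: ✗ (fails at j=5)
  i=4: ✗ (fails at j=5)
  i=5: ✗ (fails at j=5)

0, 1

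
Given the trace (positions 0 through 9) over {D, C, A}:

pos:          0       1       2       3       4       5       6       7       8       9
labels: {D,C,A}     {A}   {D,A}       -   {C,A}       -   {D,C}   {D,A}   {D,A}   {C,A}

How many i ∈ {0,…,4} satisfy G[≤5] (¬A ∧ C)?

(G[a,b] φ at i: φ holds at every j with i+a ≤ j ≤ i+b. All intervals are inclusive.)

Evaluate at each i in [0,4]:
  i=0: ✗ (fails at j=0)
  i=1: ✗ (fails at j=1)
  i=2: ✗ (fails at j=2)
  i=3: ✗ (fails at j=3)
  i=4: ✗ (fails at j=4)
Positions where it holds: {} → 0.

0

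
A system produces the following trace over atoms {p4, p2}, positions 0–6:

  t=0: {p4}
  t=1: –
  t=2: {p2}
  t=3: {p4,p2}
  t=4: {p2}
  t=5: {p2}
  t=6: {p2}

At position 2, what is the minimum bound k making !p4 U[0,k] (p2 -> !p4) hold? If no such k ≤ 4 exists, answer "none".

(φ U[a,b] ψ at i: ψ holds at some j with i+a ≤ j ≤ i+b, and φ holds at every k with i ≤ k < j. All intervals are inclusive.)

0

Need earliest j ≥ 2 with (p2 -> !p4), and !p4 at every k in [2,j-1].
  j=2: rhs holds (empty prefix). k = 0.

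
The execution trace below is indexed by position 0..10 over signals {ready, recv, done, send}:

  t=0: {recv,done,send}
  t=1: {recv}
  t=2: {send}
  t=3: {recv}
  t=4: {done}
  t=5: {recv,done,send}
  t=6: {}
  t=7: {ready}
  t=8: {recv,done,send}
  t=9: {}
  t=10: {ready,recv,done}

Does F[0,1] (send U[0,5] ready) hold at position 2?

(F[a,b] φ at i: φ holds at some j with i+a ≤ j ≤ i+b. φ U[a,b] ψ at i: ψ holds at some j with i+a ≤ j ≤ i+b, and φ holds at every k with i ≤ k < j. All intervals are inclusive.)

Check (send U[0,5] ready) at each j in [2,3]:
  j=2: fails
  j=3: fails
No position in the window satisfies it → formula fails.

No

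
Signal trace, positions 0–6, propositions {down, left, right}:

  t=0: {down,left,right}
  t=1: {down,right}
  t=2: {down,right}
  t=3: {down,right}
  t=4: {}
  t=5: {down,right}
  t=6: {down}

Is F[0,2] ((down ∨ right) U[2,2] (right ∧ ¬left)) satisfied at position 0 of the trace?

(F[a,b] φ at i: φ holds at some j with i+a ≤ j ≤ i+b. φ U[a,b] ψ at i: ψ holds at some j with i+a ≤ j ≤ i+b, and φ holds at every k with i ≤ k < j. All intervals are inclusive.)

Holds

Check ((down ∨ right) U[2,2] (right ∧ ¬left)) at each j in [0,2]:
  j=0: holds
  j=1: holds
  j=2: fails
Found at j=0 → formula holds.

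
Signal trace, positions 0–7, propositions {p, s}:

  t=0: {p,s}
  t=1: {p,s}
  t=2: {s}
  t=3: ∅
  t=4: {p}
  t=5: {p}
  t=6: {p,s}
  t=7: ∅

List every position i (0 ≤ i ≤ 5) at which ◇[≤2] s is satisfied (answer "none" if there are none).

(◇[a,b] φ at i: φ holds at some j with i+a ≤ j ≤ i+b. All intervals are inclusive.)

Evaluate at each i in [0,5]:
  i=0: ✓ (witness j=0)
  i=1: ✓ (witness j=1)
  i=2: ✓ (witness j=2)
  i=3: ✗ (none in [3,5])
  i=4: ✓ (witness j=6)
  i=5: ✓ (witness j=6)

0, 1, 2, 4, 5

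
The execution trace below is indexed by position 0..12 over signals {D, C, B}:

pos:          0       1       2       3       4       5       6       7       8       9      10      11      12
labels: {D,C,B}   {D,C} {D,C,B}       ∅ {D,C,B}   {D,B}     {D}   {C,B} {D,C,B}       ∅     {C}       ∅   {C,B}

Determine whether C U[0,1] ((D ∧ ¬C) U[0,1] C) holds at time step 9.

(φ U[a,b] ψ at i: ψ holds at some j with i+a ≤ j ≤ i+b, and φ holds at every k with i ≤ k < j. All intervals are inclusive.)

No

Need some j in [9,10] with ((D ∧ ¬C) U[0,1] C), and C at every k in [9,j-1].
  j=9: ((D ∧ ¬C) U[0,1] C) — fails.
  j=10: ((D ∧ ¬C) U[0,1] C) holds, but C fails at k=9 → not this j.
No j in the window works → until fails.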